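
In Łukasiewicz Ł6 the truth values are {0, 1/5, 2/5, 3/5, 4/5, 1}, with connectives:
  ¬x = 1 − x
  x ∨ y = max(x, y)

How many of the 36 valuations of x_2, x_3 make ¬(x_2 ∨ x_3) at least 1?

1

value 1: 1 assignment (counts)
value 4/5: 3 assignments
value 3/5: 5 assignments
value 2/5: 7 assignments
value 1/5: 9 assignments
value 0: 11 assignments
So 1 of the 36 assignments meets the threshold.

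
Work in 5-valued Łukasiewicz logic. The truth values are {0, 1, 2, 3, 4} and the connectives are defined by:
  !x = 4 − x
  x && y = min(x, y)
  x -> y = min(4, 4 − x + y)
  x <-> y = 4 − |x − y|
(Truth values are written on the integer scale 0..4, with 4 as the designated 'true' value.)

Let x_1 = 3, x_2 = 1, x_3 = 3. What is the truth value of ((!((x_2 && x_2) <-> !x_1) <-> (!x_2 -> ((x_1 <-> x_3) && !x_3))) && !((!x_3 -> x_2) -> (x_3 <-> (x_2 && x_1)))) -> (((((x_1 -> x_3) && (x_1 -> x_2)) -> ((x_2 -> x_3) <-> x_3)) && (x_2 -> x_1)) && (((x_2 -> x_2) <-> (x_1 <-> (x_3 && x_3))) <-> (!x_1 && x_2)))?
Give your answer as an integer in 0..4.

3

x_2 && x_2 = 1 && 1 = 1
!x_1 = !3 = 1
(x_2 && x_2) <-> !x_1 = 1 <-> 1 = 4
!((x_2 && x_2) <-> !x_1) = !4 = 0
!x_2 = !1 = 3
x_1 <-> x_3 = 3 <-> 3 = 4
!x_3 = !3 = 1
(x_1 <-> x_3) && !x_3 = 4 && 1 = 1
!x_2 -> ((x_1 <-> x_3) && !x_3) = 3 -> 1 = 2
!((x_2 && x_2) <-> !x_1) <-> (!x_2 -> ((x_1 <-> x_3) && !x_3)) = 0 <-> 2 = 2
!x_3 = !3 = 1
!x_3 -> x_2 = 1 -> 1 = 4
x_2 && x_1 = 1 && 3 = 1
x_3 <-> (x_2 && x_1) = 3 <-> 1 = 2
(!x_3 -> x_2) -> (x_3 <-> (x_2 && x_1)) = 4 -> 2 = 2
!((!x_3 -> x_2) -> (x_3 <-> (x_2 && x_1))) = !2 = 2
(!((x_2 && x_2) <-> !x_1) <-> (!x_2 -> ((x_1 <-> x_3) && !x_3))) && !((!x_3 -> x_2) -> (x_3 <-> (x_2 && x_1))) = 2 && 2 = 2
x_1 -> x_3 = 3 -> 3 = 4
x_1 -> x_2 = 3 -> 1 = 2
(x_1 -> x_3) && (x_1 -> x_2) = 4 && 2 = 2
x_2 -> x_3 = 1 -> 3 = 4
(x_2 -> x_3) <-> x_3 = 4 <-> 3 = 3
((x_1 -> x_3) && (x_1 -> x_2)) -> ((x_2 -> x_3) <-> x_3) = 2 -> 3 = 4
x_2 -> x_1 = 1 -> 3 = 4
(((x_1 -> x_3) && (x_1 -> x_2)) -> ((x_2 -> x_3) <-> x_3)) && (x_2 -> x_1) = 4 && 4 = 4
x_2 -> x_2 = 1 -> 1 = 4
x_3 && x_3 = 3 && 3 = 3
x_1 <-> (x_3 && x_3) = 3 <-> 3 = 4
(x_2 -> x_2) <-> (x_1 <-> (x_3 && x_3)) = 4 <-> 4 = 4
!x_1 = !3 = 1
!x_1 && x_2 = 1 && 1 = 1
((x_2 -> x_2) <-> (x_1 <-> (x_3 && x_3))) <-> (!x_1 && x_2) = 4 <-> 1 = 1
((((x_1 -> x_3) && (x_1 -> x_2)) -> ((x_2 -> x_3) <-> x_3)) && (x_2 -> x_1)) && (((x_2 -> x_2) <-> (x_1 <-> (x_3 && x_3))) <-> (!x_1 && x_2)) = 4 && 1 = 1
((!((x_2 && x_2) <-> !x_1) <-> (!x_2 -> ((x_1 <-> x_3) && !x_3))) && !((!x_3 -> x_2) -> (x_3 <-> (x_2 && x_1)))) -> (((((x_1 -> x_3) && (x_1 -> x_2)) -> ((x_2 -> x_3) <-> x_3)) && (x_2 -> x_1)) && (((x_2 -> x_2) <-> (x_1 <-> (x_3 && x_3))) <-> (!x_1 && x_2))) = 2 -> 1 = 3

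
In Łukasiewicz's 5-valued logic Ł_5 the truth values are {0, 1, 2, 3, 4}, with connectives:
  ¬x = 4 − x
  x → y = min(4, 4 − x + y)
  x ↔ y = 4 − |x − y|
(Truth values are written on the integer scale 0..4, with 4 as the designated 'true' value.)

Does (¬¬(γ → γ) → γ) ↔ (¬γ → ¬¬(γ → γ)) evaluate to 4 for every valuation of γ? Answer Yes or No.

No

Counterexample: take γ = 0.
γ → γ = 0 → 0 = 4
¬(γ → γ) = ¬4 = 0
¬¬(γ → γ) = ¬0 = 4
¬¬(γ → γ) → γ = 4 → 0 = 0
¬γ = ¬0 = 4
γ → γ = 0 → 0 = 4
¬(γ → γ) = ¬4 = 0
¬¬(γ → γ) = ¬0 = 4
¬γ → ¬¬(γ → γ) = 4 → 4 = 4
(¬¬(γ → γ) → γ) ↔ (¬γ → ¬¬(γ → γ)) = 0 ↔ 4 = 0
This gives 0 ≠ 4.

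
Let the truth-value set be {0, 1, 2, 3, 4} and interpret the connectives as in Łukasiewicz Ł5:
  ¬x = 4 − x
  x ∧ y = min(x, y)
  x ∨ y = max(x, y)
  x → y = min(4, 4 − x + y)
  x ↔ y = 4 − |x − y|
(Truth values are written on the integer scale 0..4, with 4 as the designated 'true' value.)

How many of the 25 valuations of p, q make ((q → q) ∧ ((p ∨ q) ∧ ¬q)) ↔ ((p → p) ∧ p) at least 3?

value 4: 11 assignments (counts)
value 3: 7 assignments (counts)
value 2: 4 assignments
value 1: 2 assignments
value 0: 1 assignment
So 18 of the 25 assignments meet the threshold.

18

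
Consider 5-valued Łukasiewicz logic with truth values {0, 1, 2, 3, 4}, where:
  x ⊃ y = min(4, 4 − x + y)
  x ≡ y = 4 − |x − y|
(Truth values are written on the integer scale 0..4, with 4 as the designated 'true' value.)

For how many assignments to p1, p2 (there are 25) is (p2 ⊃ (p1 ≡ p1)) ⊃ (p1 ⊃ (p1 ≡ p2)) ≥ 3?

21

value 4: 19 assignments (counts)
value 3: 2 assignments (counts)
value 2: 2 assignments
value 1: 1 assignment
value 0: 1 assignment
So 21 of the 25 assignments meet the threshold.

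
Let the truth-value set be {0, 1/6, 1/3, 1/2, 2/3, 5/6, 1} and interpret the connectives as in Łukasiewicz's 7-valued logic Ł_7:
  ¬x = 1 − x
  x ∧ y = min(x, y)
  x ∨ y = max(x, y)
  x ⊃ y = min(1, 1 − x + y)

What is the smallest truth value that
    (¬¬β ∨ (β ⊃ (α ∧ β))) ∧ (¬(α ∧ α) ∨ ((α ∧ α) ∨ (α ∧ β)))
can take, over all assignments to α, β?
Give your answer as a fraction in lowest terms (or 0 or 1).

Take α = 0, β = 1/2:
¬β = ¬1/2 = 1/2
¬¬β = ¬1/2 = 1/2
α ∧ β = 0 ∧ 1/2 = 0
β ⊃ (α ∧ β) = 1/2 ⊃ 0 = 1/2
¬¬β ∨ (β ⊃ (α ∧ β)) = 1/2 ∨ 1/2 = 1/2
α ∧ α = 0 ∧ 0 = 0
¬(α ∧ α) = ¬0 = 1
α ∧ α = 0 ∧ 0 = 0
α ∧ β = 0 ∧ 1/2 = 0
(α ∧ α) ∨ (α ∧ β) = 0 ∨ 0 = 0
¬(α ∧ α) ∨ ((α ∧ α) ∨ (α ∧ β)) = 1 ∨ 0 = 1
(¬¬β ∨ (β ⊃ (α ∧ β))) ∧ (¬(α ∧ α) ∨ ((α ∧ α) ∨ (α ∧ β))) = 1/2 ∧ 1 = 1/2
No assignment yields a value below 1/2, so this is the minimum.

1/2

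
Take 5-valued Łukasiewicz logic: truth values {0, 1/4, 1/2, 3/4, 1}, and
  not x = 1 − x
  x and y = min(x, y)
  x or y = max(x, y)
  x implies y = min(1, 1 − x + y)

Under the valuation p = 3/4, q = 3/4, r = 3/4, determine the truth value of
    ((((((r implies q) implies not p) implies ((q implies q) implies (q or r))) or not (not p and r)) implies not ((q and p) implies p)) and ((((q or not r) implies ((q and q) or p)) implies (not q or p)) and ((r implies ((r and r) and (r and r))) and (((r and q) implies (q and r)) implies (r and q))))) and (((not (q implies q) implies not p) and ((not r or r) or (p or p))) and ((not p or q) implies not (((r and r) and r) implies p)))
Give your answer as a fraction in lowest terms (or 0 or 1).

0

r implies q = 3/4 implies 3/4 = 1
not p = not 3/4 = 1/4
(r implies q) implies not p = 1 implies 1/4 = 1/4
q implies q = 3/4 implies 3/4 = 1
q or r = 3/4 or 3/4 = 3/4
(q implies q) implies (q or r) = 1 implies 3/4 = 3/4
((r implies q) implies not p) implies ((q implies q) implies (q or r)) = 1/4 implies 3/4 = 1
not p = not 3/4 = 1/4
not p and r = 1/4 and 3/4 = 1/4
not (not p and r) = not 1/4 = 3/4
(((r implies q) implies not p) implies ((q implies q) implies (q or r))) or not (not p and r) = 1 or 3/4 = 1
q and p = 3/4 and 3/4 = 3/4
(q and p) implies p = 3/4 implies 3/4 = 1
not ((q and p) implies p) = not 1 = 0
((((r implies q) implies not p) implies ((q implies q) implies (q or r))) or not (not p and r)) implies not ((q and p) implies p) = 1 implies 0 = 0
not r = not 3/4 = 1/4
q or not r = 3/4 or 1/4 = 3/4
q and q = 3/4 and 3/4 = 3/4
(q and q) or p = 3/4 or 3/4 = 3/4
(q or not r) implies ((q and q) or p) = 3/4 implies 3/4 = 1
not q = not 3/4 = 1/4
not q or p = 1/4 or 3/4 = 3/4
((q or not r) implies ((q and q) or p)) implies (not q or p) = 1 implies 3/4 = 3/4
r and r = 3/4 and 3/4 = 3/4
r and r = 3/4 and 3/4 = 3/4
(r and r) and (r and r) = 3/4 and 3/4 = 3/4
r implies ((r and r) and (r and r)) = 3/4 implies 3/4 = 1
r and q = 3/4 and 3/4 = 3/4
q and r = 3/4 and 3/4 = 3/4
(r and q) implies (q and r) = 3/4 implies 3/4 = 1
r and q = 3/4 and 3/4 = 3/4
((r and q) implies (q and r)) implies (r and q) = 1 implies 3/4 = 3/4
(r implies ((r and r) and (r and r))) and (((r and q) implies (q and r)) implies (r and q)) = 1 and 3/4 = 3/4
(((q or not r) implies ((q and q) or p)) implies (not q or p)) and ((r implies ((r and r) and (r and r))) and (((r and q) implies (q and r)) implies (r and q))) = 3/4 and 3/4 = 3/4
(((((r implies q) implies not p) implies ((q implies q) implies (q or r))) or not (not p and r)) implies not ((q and p) implies p)) and ((((q or not r) implies ((q and q) or p)) implies (not q or p)) and ((r implies ((r and r) and (r and r))) and (((r and q) implies (q and r)) implies (r and q)))) = 0 and 3/4 = 0
q implies q = 3/4 implies 3/4 = 1
not (q implies q) = not 1 = 0
not p = not 3/4 = 1/4
not (q implies q) implies not p = 0 implies 1/4 = 1
not r = not 3/4 = 1/4
not r or r = 1/4 or 3/4 = 3/4
p or p = 3/4 or 3/4 = 3/4
(not r or r) or (p or p) = 3/4 or 3/4 = 3/4
(not (q implies q) implies not p) and ((not r or r) or (p or p)) = 1 and 3/4 = 3/4
not p = not 3/4 = 1/4
not p or q = 1/4 or 3/4 = 3/4
r and r = 3/4 and 3/4 = 3/4
(r and r) and r = 3/4 and 3/4 = 3/4
((r and r) and r) implies p = 3/4 implies 3/4 = 1
not (((r and r) and r) implies p) = not 1 = 0
(not p or q) implies not (((r and r) and r) implies p) = 3/4 implies 0 = 1/4
((not (q implies q) implies not p) and ((not r or r) or (p or p))) and ((not p or q) implies not (((r and r) and r) implies p)) = 3/4 and 1/4 = 1/4
((((((r implies q) implies not p) implies ((q implies q) implies (q or r))) or not (not p and r)) implies not ((q and p) implies p)) and ((((q or not r) implies ((q and q) or p)) implies (not q or p)) and ((r implies ((r and r) and (r and r))) and (((r and q) implies (q and r)) implies (r and q))))) and (((not (q implies q) implies not p) and ((not r or r) or (p or p))) and ((not p or q) implies not (((r and r) and r) implies p))) = 0 and 1/4 = 0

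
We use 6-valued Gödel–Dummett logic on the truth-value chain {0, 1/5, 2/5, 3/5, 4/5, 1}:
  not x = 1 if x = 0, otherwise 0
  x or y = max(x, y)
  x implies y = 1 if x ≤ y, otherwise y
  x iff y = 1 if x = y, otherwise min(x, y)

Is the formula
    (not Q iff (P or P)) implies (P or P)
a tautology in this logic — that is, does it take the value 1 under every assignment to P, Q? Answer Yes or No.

Counterexample: take P = 0, Q = 1/5.
not Q = not 1/5 = 0
P or P = 0 or 0 = 0
not Q iff (P or P) = 0 iff 0 = 1
P or P = 0 or 0 = 0
(not Q iff (P or P)) implies (P or P) = 1 implies 0 = 0
This gives 0 ≠ 1.

No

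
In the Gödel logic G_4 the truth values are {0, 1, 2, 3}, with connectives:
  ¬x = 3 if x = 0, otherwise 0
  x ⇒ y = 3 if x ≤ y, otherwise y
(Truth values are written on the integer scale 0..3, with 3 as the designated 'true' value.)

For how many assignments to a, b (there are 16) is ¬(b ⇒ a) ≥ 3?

a = 0, b = 0 ↦ 0  <
a = 0, b = 1 ↦ 3  ≥
a = 0, b = 2 ↦ 3  ≥
a = 0, b = 3 ↦ 3  ≥
a = 1, b = 0 ↦ 0  <
a = 1, b = 1 ↦ 0  <
a = 1, b = 2 ↦ 0  <
a = 1, b = 3 ↦ 0  <
a = 2, b = 0 ↦ 0  <
a = 2, b = 1 ↦ 0  <
a = 2, b = 2 ↦ 0  <
a = 2, b = 3 ↦ 0  <
a = 3, b = 0 ↦ 0  <
a = 3, b = 1 ↦ 0  <
a = 3, b = 2 ↦ 0  <
a = 3, b = 3 ↦ 0  <
So 3 of the 16 assignments meet the threshold.

3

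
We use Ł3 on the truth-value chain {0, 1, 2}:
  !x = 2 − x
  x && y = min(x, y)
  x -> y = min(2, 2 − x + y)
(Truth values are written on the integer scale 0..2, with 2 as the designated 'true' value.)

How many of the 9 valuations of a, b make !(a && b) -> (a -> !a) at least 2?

a = 0, b = 0 ↦ 2  ≥
a = 0, b = 1 ↦ 2  ≥
a = 0, b = 2 ↦ 2  ≥
a = 1, b = 0 ↦ 2  ≥
a = 1, b = 1 ↦ 2  ≥
a = 1, b = 2 ↦ 2  ≥
a = 2, b = 0 ↦ 0  <
a = 2, b = 1 ↦ 1  <
a = 2, b = 2 ↦ 2  ≥
So 7 of the 9 assignments meet the threshold.

7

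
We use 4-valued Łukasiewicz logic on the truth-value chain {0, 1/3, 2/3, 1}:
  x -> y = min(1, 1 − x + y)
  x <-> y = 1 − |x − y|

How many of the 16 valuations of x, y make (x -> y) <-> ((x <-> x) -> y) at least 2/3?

x = 0, y = 0 ↦ 0  <
x = 0, y = 1/3 ↦ 1/3  <
x = 0, y = 2/3 ↦ 2/3  ≥
x = 0, y = 1 ↦ 1  ≥
x = 1/3, y = 0 ↦ 1/3  <
x = 1/3, y = 1/3 ↦ 1/3  <
x = 1/3, y = 2/3 ↦ 2/3  ≥
x = 1/3, y = 1 ↦ 1  ≥
x = 2/3, y = 0 ↦ 2/3  ≥
x = 2/3, y = 1/3 ↦ 2/3  ≥
x = 2/3, y = 2/3 ↦ 2/3  ≥
x = 2/3, y = 1 ↦ 1  ≥
x = 1, y = 0 ↦ 1  ≥
x = 1, y = 1/3 ↦ 1  ≥
x = 1, y = 2/3 ↦ 1  ≥
x = 1, y = 1 ↦ 1  ≥
So 12 of the 16 assignments meet the threshold.

12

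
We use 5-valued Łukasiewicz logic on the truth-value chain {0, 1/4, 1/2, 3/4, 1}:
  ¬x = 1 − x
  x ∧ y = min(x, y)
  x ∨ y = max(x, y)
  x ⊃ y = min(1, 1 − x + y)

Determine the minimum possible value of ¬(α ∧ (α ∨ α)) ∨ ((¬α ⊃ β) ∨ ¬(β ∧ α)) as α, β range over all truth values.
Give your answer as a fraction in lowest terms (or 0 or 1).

Take α = 1/4, β = 1/4:
α ∨ α = 1/4 ∨ 1/4 = 1/4
α ∧ (α ∨ α) = 1/4 ∧ 1/4 = 1/4
¬(α ∧ (α ∨ α)) = ¬1/4 = 3/4
¬α = ¬1/4 = 3/4
¬α ⊃ β = 3/4 ⊃ 1/4 = 1/2
β ∧ α = 1/4 ∧ 1/4 = 1/4
¬(β ∧ α) = ¬1/4 = 3/4
(¬α ⊃ β) ∨ ¬(β ∧ α) = 1/2 ∨ 3/4 = 3/4
¬(α ∧ (α ∨ α)) ∨ ((¬α ⊃ β) ∨ ¬(β ∧ α)) = 3/4 ∨ 3/4 = 3/4
No assignment yields a value below 3/4, so this is the minimum.

3/4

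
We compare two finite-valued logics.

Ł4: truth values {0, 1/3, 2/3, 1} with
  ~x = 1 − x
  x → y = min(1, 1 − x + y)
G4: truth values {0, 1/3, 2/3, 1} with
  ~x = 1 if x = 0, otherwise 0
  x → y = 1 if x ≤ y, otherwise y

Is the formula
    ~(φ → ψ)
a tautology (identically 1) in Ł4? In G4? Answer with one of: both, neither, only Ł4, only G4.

neither

In Ł4: at φ = 0, ψ = 0 the value is 0 — not a tautology.
In G4: at φ = 0, ψ = 0 the value is 0 — not a tautology.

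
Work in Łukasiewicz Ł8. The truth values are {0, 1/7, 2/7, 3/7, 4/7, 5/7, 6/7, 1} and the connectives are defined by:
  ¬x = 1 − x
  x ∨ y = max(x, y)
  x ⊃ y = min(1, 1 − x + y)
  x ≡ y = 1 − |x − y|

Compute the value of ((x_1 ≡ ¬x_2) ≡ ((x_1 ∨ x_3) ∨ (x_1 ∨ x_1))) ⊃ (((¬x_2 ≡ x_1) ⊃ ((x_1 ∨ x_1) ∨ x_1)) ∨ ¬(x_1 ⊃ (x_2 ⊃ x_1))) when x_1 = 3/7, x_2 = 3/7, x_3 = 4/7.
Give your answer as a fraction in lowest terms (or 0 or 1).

¬x_2 = ¬3/7 = 4/7
x_1 ≡ ¬x_2 = 3/7 ≡ 4/7 = 6/7
x_1 ∨ x_3 = 3/7 ∨ 4/7 = 4/7
x_1 ∨ x_1 = 3/7 ∨ 3/7 = 3/7
(x_1 ∨ x_3) ∨ (x_1 ∨ x_1) = 4/7 ∨ 3/7 = 4/7
(x_1 ≡ ¬x_2) ≡ ((x_1 ∨ x_3) ∨ (x_1 ∨ x_1)) = 6/7 ≡ 4/7 = 5/7
¬x_2 = ¬3/7 = 4/7
¬x_2 ≡ x_1 = 4/7 ≡ 3/7 = 6/7
x_1 ∨ x_1 = 3/7 ∨ 3/7 = 3/7
(x_1 ∨ x_1) ∨ x_1 = 3/7 ∨ 3/7 = 3/7
(¬x_2 ≡ x_1) ⊃ ((x_1 ∨ x_1) ∨ x_1) = 6/7 ⊃ 3/7 = 4/7
x_2 ⊃ x_1 = 3/7 ⊃ 3/7 = 1
x_1 ⊃ (x_2 ⊃ x_1) = 3/7 ⊃ 1 = 1
¬(x_1 ⊃ (x_2 ⊃ x_1)) = ¬1 = 0
((¬x_2 ≡ x_1) ⊃ ((x_1 ∨ x_1) ∨ x_1)) ∨ ¬(x_1 ⊃ (x_2 ⊃ x_1)) = 4/7 ∨ 0 = 4/7
((x_1 ≡ ¬x_2) ≡ ((x_1 ∨ x_3) ∨ (x_1 ∨ x_1))) ⊃ (((¬x_2 ≡ x_1) ⊃ ((x_1 ∨ x_1) ∨ x_1)) ∨ ¬(x_1 ⊃ (x_2 ⊃ x_1))) = 5/7 ⊃ 4/7 = 6/7

6/7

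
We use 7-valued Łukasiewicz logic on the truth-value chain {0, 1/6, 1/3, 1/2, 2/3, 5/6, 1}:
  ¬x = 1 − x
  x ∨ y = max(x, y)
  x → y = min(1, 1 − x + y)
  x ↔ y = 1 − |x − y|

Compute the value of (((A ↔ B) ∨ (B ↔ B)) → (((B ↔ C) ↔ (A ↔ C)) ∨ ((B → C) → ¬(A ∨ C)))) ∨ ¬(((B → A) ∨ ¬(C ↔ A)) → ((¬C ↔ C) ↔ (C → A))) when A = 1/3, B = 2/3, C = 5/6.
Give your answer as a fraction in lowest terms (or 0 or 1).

A ↔ B = 1/3 ↔ 2/3 = 2/3
B ↔ B = 2/3 ↔ 2/3 = 1
(A ↔ B) ∨ (B ↔ B) = 2/3 ∨ 1 = 1
B ↔ C = 2/3 ↔ 5/6 = 5/6
A ↔ C = 1/3 ↔ 5/6 = 1/2
(B ↔ C) ↔ (A ↔ C) = 5/6 ↔ 1/2 = 2/3
B → C = 2/3 → 5/6 = 1
A ∨ C = 1/3 ∨ 5/6 = 5/6
¬(A ∨ C) = ¬5/6 = 1/6
(B → C) → ¬(A ∨ C) = 1 → 1/6 = 1/6
((B ↔ C) ↔ (A ↔ C)) ∨ ((B → C) → ¬(A ∨ C)) = 2/3 ∨ 1/6 = 2/3
((A ↔ B) ∨ (B ↔ B)) → (((B ↔ C) ↔ (A ↔ C)) ∨ ((B → C) → ¬(A ∨ C))) = 1 → 2/3 = 2/3
B → A = 2/3 → 1/3 = 2/3
C ↔ A = 5/6 ↔ 1/3 = 1/2
¬(C ↔ A) = ¬1/2 = 1/2
(B → A) ∨ ¬(C ↔ A) = 2/3 ∨ 1/2 = 2/3
¬C = ¬5/6 = 1/6
¬C ↔ C = 1/6 ↔ 5/6 = 1/3
C → A = 5/6 → 1/3 = 1/2
(¬C ↔ C) ↔ (C → A) = 1/3 ↔ 1/2 = 5/6
((B → A) ∨ ¬(C ↔ A)) → ((¬C ↔ C) ↔ (C → A)) = 2/3 → 5/6 = 1
¬(((B → A) ∨ ¬(C ↔ A)) → ((¬C ↔ C) ↔ (C → A))) = ¬1 = 0
(((A ↔ B) ∨ (B ↔ B)) → (((B ↔ C) ↔ (A ↔ C)) ∨ ((B → C) → ¬(A ∨ C)))) ∨ ¬(((B → A) ∨ ¬(C ↔ A)) → ((¬C ↔ C) ↔ (C → A))) = 2/3 ∨ 0 = 2/3

2/3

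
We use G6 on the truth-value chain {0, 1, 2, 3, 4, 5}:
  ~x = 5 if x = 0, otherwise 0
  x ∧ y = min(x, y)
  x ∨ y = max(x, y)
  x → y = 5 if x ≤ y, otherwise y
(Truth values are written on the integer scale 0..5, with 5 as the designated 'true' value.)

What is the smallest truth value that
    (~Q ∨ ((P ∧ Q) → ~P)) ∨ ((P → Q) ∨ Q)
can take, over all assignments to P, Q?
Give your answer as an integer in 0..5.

Take P = 2, Q = 1:
~Q = ~1 = 0
P ∧ Q = 2 ∧ 1 = 1
~P = ~2 = 0
(P ∧ Q) → ~P = 1 → 0 = 0
~Q ∨ ((P ∧ Q) → ~P) = 0 ∨ 0 = 0
P → Q = 2 → 1 = 1
(P → Q) ∨ Q = 1 ∨ 1 = 1
(~Q ∨ ((P ∧ Q) → ~P)) ∨ ((P → Q) ∨ Q) = 0 ∨ 1 = 1
No assignment yields a value below 1, so this is the minimum.

1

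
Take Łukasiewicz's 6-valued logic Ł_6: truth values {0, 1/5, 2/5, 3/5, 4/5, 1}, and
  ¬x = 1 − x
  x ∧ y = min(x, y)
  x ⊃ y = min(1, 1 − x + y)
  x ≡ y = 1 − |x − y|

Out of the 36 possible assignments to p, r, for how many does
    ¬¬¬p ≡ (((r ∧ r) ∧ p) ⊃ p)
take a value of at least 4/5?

12

value 1: 6 assignments (counts)
value 4/5: 6 assignments (counts)
value 3/5: 6 assignments
value 2/5: 6 assignments
value 1/5: 6 assignments
value 0: 6 assignments
So 12 of the 36 assignments meet the threshold.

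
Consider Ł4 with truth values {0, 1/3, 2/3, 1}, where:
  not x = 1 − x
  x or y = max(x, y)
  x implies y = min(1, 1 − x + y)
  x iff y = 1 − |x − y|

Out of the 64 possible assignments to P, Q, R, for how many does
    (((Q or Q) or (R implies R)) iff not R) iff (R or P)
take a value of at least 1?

value 1: 8 assignments (counts)
value 2/3: 28 assignments
value 1/3: 8 assignments
value 0: 20 assignments
So 8 of the 64 assignments meet the threshold.

8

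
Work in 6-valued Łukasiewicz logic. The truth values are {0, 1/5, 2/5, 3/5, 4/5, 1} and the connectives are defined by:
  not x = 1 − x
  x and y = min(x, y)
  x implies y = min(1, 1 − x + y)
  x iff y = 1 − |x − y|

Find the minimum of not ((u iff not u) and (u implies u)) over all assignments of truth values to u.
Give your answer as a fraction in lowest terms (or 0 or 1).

1/5

Take u = 2/5:
not u = not 2/5 = 3/5
u iff not u = 2/5 iff 3/5 = 4/5
u implies u = 2/5 implies 2/5 = 1
(u iff not u) and (u implies u) = 4/5 and 1 = 4/5
not ((u iff not u) and (u implies u)) = not 4/5 = 1/5
No assignment yields a value below 1/5, so this is the minimum.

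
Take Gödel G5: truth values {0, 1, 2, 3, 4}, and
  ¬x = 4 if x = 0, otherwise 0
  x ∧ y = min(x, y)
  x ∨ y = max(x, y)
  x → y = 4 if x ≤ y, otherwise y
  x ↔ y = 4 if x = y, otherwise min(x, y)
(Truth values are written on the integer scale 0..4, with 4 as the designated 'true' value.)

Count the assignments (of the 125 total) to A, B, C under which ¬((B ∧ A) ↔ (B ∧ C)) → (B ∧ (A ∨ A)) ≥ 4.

94

value 4: 94 assignments (counts)
value 3: 3 assignments
value 2: 5 assignments
value 1: 7 assignments
value 0: 16 assignments
So 94 of the 125 assignments meet the threshold.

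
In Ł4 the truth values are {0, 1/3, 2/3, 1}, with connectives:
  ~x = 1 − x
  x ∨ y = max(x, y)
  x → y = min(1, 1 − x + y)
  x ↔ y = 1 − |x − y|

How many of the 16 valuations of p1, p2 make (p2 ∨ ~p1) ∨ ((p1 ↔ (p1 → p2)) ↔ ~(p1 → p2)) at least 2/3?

p1 = 0, p2 = 0 ↦ 1  ≥
p1 = 0, p2 = 1/3 ↦ 1  ≥
p1 = 0, p2 = 2/3 ↦ 1  ≥
p1 = 0, p2 = 1 ↦ 1  ≥
p1 = 1/3, p2 = 0 ↦ 2/3  ≥
p1 = 1/3, p2 = 1/3 ↦ 2/3  ≥
p1 = 1/3, p2 = 2/3 ↦ 2/3  ≥
p1 = 1/3, p2 = 1 ↦ 1  ≥
p1 = 2/3, p2 = 0 ↦ 1  ≥
p1 = 2/3, p2 = 1/3 ↦ 1/3  <
p1 = 2/3, p2 = 2/3 ↦ 2/3  ≥
p1 = 2/3, p2 = 1 ↦ 1  ≥
p1 = 1, p2 = 0 ↦ 0  <
p1 = 1, p2 = 1/3 ↦ 2/3  ≥
p1 = 1, p2 = 2/3 ↦ 2/3  ≥
p1 = 1, p2 = 1 ↦ 1  ≥
So 14 of the 16 assignments meet the threshold.

14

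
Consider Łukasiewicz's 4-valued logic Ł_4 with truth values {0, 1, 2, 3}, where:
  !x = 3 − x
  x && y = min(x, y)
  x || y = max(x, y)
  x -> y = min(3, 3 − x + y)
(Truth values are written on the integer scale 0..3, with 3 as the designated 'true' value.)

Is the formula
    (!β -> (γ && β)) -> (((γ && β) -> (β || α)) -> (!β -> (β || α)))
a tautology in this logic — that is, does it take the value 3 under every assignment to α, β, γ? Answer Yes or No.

At α = 2, β = 0, γ = 3, for instance:
!β = !0 = 3
γ && β = 3 && 0 = 0
!β -> (γ && β) = 3 -> 0 = 0
β || α = 0 || 2 = 2
(γ && β) -> (β || α) = 0 -> 2 = 3
!β -> (β || α) = 3 -> 2 = 2
((γ && β) -> (β || α)) -> (!β -> (β || α)) = 3 -> 2 = 2
(!β -> (γ && β)) -> (((γ && β) -> (β || α)) -> (!β -> (β || α))) = 0 -> 2 = 3
and checking the remaining 63 assignments likewise gives ≥ 3 in every case.

Yes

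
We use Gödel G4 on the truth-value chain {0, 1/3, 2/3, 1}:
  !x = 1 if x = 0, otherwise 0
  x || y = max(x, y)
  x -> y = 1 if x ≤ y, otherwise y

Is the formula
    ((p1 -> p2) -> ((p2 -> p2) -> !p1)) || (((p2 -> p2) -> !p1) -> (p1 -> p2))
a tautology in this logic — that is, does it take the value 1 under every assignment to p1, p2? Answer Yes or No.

Yes

p1 = 0, p2 = 0 ↦ 1
p1 = 0, p2 = 1/3 ↦ 1
p1 = 0, p2 = 2/3 ↦ 1
p1 = 0, p2 = 1 ↦ 1
p1 = 1/3, p2 = 0 ↦ 1
p1 = 1/3, p2 = 1/3 ↦ 1
p1 = 1/3, p2 = 2/3 ↦ 1
p1 = 1/3, p2 = 1 ↦ 1
p1 = 2/3, p2 = 0 ↦ 1
p1 = 2/3, p2 = 1/3 ↦ 1
p1 = 2/3, p2 = 2/3 ↦ 1
p1 = 2/3, p2 = 1 ↦ 1
p1 = 1, p2 = 0 ↦ 1
p1 = 1, p2 = 1/3 ↦ 1
p1 = 1, p2 = 2/3 ↦ 1
p1 = 1, p2 = 1 ↦ 1
Every assignment gives a value ≥ 1.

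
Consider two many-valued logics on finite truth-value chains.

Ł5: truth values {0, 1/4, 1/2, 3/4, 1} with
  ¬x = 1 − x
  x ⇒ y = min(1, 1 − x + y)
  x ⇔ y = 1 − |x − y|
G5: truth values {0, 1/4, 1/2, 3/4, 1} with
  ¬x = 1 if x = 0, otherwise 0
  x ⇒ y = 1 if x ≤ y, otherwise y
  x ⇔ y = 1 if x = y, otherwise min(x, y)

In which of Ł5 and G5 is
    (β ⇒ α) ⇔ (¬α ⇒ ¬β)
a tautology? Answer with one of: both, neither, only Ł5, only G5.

In Ł5: every assignment gives 1 — tautology.
In G5: at α = 1/4, β = 1/2 the value is 1/4 — not a tautology.

only Ł5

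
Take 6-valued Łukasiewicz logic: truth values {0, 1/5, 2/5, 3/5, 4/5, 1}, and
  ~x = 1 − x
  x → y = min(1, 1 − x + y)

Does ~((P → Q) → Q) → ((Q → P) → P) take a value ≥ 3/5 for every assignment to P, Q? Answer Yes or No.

No

Counterexample: take P = 0, Q = 0.
P → Q = 0 → 0 = 1
(P → Q) → Q = 1 → 0 = 0
~((P → Q) → Q) = ~0 = 1
Q → P = 0 → 0 = 1
(Q → P) → P = 1 → 0 = 0
~((P → Q) → Q) → ((Q → P) → P) = 1 → 0 = 0
This gives 0, which is below 3/5.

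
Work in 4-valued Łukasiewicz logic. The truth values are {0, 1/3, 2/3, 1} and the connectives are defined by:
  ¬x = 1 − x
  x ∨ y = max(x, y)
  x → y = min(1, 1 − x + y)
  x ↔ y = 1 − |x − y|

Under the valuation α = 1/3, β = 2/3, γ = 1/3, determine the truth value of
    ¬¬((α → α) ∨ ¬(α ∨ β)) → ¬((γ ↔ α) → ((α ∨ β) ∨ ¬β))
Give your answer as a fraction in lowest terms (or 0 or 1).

1/3

α → α = 1/3 → 1/3 = 1
α ∨ β = 1/3 ∨ 2/3 = 2/3
¬(α ∨ β) = ¬2/3 = 1/3
(α → α) ∨ ¬(α ∨ β) = 1 ∨ 1/3 = 1
¬((α → α) ∨ ¬(α ∨ β)) = ¬1 = 0
¬¬((α → α) ∨ ¬(α ∨ β)) = ¬0 = 1
γ ↔ α = 1/3 ↔ 1/3 = 1
α ∨ β = 1/3 ∨ 2/3 = 2/3
¬β = ¬2/3 = 1/3
(α ∨ β) ∨ ¬β = 2/3 ∨ 1/3 = 2/3
(γ ↔ α) → ((α ∨ β) ∨ ¬β) = 1 → 2/3 = 2/3
¬((γ ↔ α) → ((α ∨ β) ∨ ¬β)) = ¬2/3 = 1/3
¬¬((α → α) ∨ ¬(α ∨ β)) → ¬((γ ↔ α) → ((α ∨ β) ∨ ¬β)) = 1 → 1/3 = 1/3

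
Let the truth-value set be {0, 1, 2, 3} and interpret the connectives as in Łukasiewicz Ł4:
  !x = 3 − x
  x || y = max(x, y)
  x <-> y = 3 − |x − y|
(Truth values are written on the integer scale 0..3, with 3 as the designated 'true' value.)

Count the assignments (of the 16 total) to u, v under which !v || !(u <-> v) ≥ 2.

11

u = 0, v = 0 ↦ 3  ≥
u = 0, v = 1 ↦ 2  ≥
u = 0, v = 2 ↦ 2  ≥
u = 0, v = 3 ↦ 3  ≥
u = 1, v = 0 ↦ 3  ≥
u = 1, v = 1 ↦ 2  ≥
u = 1, v = 2 ↦ 1  <
u = 1, v = 3 ↦ 2  ≥
u = 2, v = 0 ↦ 3  ≥
u = 2, v = 1 ↦ 2  ≥
u = 2, v = 2 ↦ 1  <
u = 2, v = 3 ↦ 1  <
u = 3, v = 0 ↦ 3  ≥
u = 3, v = 1 ↦ 2  ≥
u = 3, v = 2 ↦ 1  <
u = 3, v = 3 ↦ 0  <
So 11 of the 16 assignments meet the threshold.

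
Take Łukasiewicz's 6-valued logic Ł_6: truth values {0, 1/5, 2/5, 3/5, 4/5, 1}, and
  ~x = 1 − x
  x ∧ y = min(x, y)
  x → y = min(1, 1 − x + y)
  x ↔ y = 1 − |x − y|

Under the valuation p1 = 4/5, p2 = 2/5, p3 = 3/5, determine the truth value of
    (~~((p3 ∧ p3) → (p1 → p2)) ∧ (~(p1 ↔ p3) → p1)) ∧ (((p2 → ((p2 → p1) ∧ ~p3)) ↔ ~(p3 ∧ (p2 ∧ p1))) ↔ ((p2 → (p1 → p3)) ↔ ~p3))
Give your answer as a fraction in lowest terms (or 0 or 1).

4/5

p3 ∧ p3 = 3/5 ∧ 3/5 = 3/5
p1 → p2 = 4/5 → 2/5 = 3/5
(p3 ∧ p3) → (p1 → p2) = 3/5 → 3/5 = 1
~((p3 ∧ p3) → (p1 → p2)) = ~1 = 0
~~((p3 ∧ p3) → (p1 → p2)) = ~0 = 1
p1 ↔ p3 = 4/5 ↔ 3/5 = 4/5
~(p1 ↔ p3) = ~4/5 = 1/5
~(p1 ↔ p3) → p1 = 1/5 → 4/5 = 1
~~((p3 ∧ p3) → (p1 → p2)) ∧ (~(p1 ↔ p3) → p1) = 1 ∧ 1 = 1
p2 → p1 = 2/5 → 4/5 = 1
~p3 = ~3/5 = 2/5
(p2 → p1) ∧ ~p3 = 1 ∧ 2/5 = 2/5
p2 → ((p2 → p1) ∧ ~p3) = 2/5 → 2/5 = 1
p2 ∧ p1 = 2/5 ∧ 4/5 = 2/5
p3 ∧ (p2 ∧ p1) = 3/5 ∧ 2/5 = 2/5
~(p3 ∧ (p2 ∧ p1)) = ~2/5 = 3/5
(p2 → ((p2 → p1) ∧ ~p3)) ↔ ~(p3 ∧ (p2 ∧ p1)) = 1 ↔ 3/5 = 3/5
p1 → p3 = 4/5 → 3/5 = 4/5
p2 → (p1 → p3) = 2/5 → 4/5 = 1
~p3 = ~3/5 = 2/5
(p2 → (p1 → p3)) ↔ ~p3 = 1 ↔ 2/5 = 2/5
((p2 → ((p2 → p1) ∧ ~p3)) ↔ ~(p3 ∧ (p2 ∧ p1))) ↔ ((p2 → (p1 → p3)) ↔ ~p3) = 3/5 ↔ 2/5 = 4/5
(~~((p3 ∧ p3) → (p1 → p2)) ∧ (~(p1 ↔ p3) → p1)) ∧ (((p2 → ((p2 → p1) ∧ ~p3)) ↔ ~(p3 ∧ (p2 ∧ p1))) ↔ ((p2 → (p1 → p3)) ↔ ~p3)) = 1 ∧ 4/5 = 4/5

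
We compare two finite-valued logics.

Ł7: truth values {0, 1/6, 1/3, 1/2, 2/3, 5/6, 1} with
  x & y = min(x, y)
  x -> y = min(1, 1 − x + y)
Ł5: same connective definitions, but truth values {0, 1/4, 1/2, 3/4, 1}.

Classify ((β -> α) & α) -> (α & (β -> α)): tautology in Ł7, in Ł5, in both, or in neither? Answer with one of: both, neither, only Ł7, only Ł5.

both

In Ł7: every assignment gives 1 — tautology.
In Ł5: every assignment gives 1 — tautology.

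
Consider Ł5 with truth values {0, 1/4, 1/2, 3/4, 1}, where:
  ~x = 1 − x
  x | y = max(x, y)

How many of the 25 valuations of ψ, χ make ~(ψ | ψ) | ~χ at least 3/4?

16

value 1: 9 assignments (counts)
value 3/4: 7 assignments (counts)
value 1/2: 5 assignments
value 1/4: 3 assignments
value 0: 1 assignment
So 16 of the 25 assignments meet the threshold.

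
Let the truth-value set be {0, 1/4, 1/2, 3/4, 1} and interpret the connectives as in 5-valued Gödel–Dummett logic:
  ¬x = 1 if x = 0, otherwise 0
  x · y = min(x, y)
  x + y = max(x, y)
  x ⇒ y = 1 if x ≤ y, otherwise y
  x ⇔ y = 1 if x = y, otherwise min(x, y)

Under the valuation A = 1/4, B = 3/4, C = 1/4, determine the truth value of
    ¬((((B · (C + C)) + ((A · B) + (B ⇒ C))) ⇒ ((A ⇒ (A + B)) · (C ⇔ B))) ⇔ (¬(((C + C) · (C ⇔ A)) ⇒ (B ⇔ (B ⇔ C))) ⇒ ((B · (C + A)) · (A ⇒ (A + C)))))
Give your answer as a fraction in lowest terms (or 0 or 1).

0

C + C = 1/4 + 1/4 = 1/4
B · (C + C) = 3/4 · 1/4 = 1/4
A · B = 1/4 · 3/4 = 1/4
B ⇒ C = 3/4 ⇒ 1/4 = 1/4
(A · B) + (B ⇒ C) = 1/4 + 1/4 = 1/4
(B · (C + C)) + ((A · B) + (B ⇒ C)) = 1/4 + 1/4 = 1/4
A + B = 1/4 + 3/4 = 3/4
A ⇒ (A + B) = 1/4 ⇒ 3/4 = 1
C ⇔ B = 1/4 ⇔ 3/4 = 1/4
(A ⇒ (A + B)) · (C ⇔ B) = 1 · 1/4 = 1/4
((B · (C + C)) + ((A · B) + (B ⇒ C))) ⇒ ((A ⇒ (A + B)) · (C ⇔ B)) = 1/4 ⇒ 1/4 = 1
C + C = 1/4 + 1/4 = 1/4
C ⇔ A = 1/4 ⇔ 1/4 = 1
(C + C) · (C ⇔ A) = 1/4 · 1 = 1/4
B ⇔ C = 3/4 ⇔ 1/4 = 1/4
B ⇔ (B ⇔ C) = 3/4 ⇔ 1/4 = 1/4
((C + C) · (C ⇔ A)) ⇒ (B ⇔ (B ⇔ C)) = 1/4 ⇒ 1/4 = 1
¬(((C + C) · (C ⇔ A)) ⇒ (B ⇔ (B ⇔ C))) = ¬1 = 0
C + A = 1/4 + 1/4 = 1/4
B · (C + A) = 3/4 · 1/4 = 1/4
A + C = 1/4 + 1/4 = 1/4
A ⇒ (A + C) = 1/4 ⇒ 1/4 = 1
(B · (C + A)) · (A ⇒ (A + C)) = 1/4 · 1 = 1/4
¬(((C + C) · (C ⇔ A)) ⇒ (B ⇔ (B ⇔ C))) ⇒ ((B · (C + A)) · (A ⇒ (A + C))) = 0 ⇒ 1/4 = 1
(((B · (C + C)) + ((A · B) + (B ⇒ C))) ⇒ ((A ⇒ (A + B)) · (C ⇔ B))) ⇔ (¬(((C + C) · (C ⇔ A)) ⇒ (B ⇔ (B ⇔ C))) ⇒ ((B · (C + A)) · (A ⇒ (A + C)))) = 1 ⇔ 1 = 1
¬((((B · (C + C)) + ((A · B) + (B ⇒ C))) ⇒ ((A ⇒ (A + B)) · (C ⇔ B))) ⇔ (¬(((C + C) · (C ⇔ A)) ⇒ (B ⇔ (B ⇔ C))) ⇒ ((B · (C + A)) · (A ⇒ (A + C))))) = ¬1 = 0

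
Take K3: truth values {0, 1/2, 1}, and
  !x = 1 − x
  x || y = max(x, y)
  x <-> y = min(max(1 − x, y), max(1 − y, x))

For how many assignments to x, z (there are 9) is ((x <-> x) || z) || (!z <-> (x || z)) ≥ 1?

x = 0, z = 0 ↦ 1  ≥
x = 0, z = 1/2 ↦ 1  ≥
x = 0, z = 1 ↦ 1  ≥
x = 1/2, z = 0 ↦ 1/2  <
x = 1/2, z = 1/2 ↦ 1/2  <
x = 1/2, z = 1 ↦ 1  ≥
x = 1, z = 0 ↦ 1  ≥
x = 1, z = 1/2 ↦ 1  ≥
x = 1, z = 1 ↦ 1  ≥
So 7 of the 9 assignments meet the threshold.

7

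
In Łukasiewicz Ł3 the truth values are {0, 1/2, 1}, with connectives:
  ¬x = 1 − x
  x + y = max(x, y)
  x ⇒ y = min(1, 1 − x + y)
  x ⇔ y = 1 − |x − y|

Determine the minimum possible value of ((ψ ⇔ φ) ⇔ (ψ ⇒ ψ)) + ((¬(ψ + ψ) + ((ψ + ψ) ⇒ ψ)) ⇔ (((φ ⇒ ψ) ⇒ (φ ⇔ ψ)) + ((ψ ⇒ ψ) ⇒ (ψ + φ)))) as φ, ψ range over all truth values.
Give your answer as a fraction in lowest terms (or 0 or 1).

1/2

Take φ = 0, ψ = 1/2:
ψ ⇔ φ = 1/2 ⇔ 0 = 1/2
ψ ⇒ ψ = 1/2 ⇒ 1/2 = 1
(ψ ⇔ φ) ⇔ (ψ ⇒ ψ) = 1/2 ⇔ 1 = 1/2
ψ + ψ = 1/2 + 1/2 = 1/2
¬(ψ + ψ) = ¬1/2 = 1/2
ψ + ψ = 1/2 + 1/2 = 1/2
(ψ + ψ) ⇒ ψ = 1/2 ⇒ 1/2 = 1
¬(ψ + ψ) + ((ψ + ψ) ⇒ ψ) = 1/2 + 1 = 1
φ ⇒ ψ = 0 ⇒ 1/2 = 1
φ ⇔ ψ = 0 ⇔ 1/2 = 1/2
(φ ⇒ ψ) ⇒ (φ ⇔ ψ) = 1 ⇒ 1/2 = 1/2
ψ ⇒ ψ = 1/2 ⇒ 1/2 = 1
ψ + φ = 1/2 + 0 = 1/2
(ψ ⇒ ψ) ⇒ (ψ + φ) = 1 ⇒ 1/2 = 1/2
((φ ⇒ ψ) ⇒ (φ ⇔ ψ)) + ((ψ ⇒ ψ) ⇒ (ψ + φ)) = 1/2 + 1/2 = 1/2
(¬(ψ + ψ) + ((ψ + ψ) ⇒ ψ)) ⇔ (((φ ⇒ ψ) ⇒ (φ ⇔ ψ)) + ((ψ ⇒ ψ) ⇒ (ψ + φ))) = 1 ⇔ 1/2 = 1/2
((ψ ⇔ φ) ⇔ (ψ ⇒ ψ)) + ((¬(ψ + ψ) + ((ψ + ψ) ⇒ ψ)) ⇔ (((φ ⇒ ψ) ⇒ (φ ⇔ ψ)) + ((ψ ⇒ ψ) ⇒ (ψ + φ)))) = 1/2 + 1/2 = 1/2
No assignment yields a value below 1/2, so this is the minimum.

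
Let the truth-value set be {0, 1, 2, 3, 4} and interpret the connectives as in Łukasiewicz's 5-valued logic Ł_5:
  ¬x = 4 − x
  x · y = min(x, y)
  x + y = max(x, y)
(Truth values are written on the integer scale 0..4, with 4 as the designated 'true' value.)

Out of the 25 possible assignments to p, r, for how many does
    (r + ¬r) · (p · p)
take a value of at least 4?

value 4: 2 assignments (counts)
value 3: 6 assignments
value 2: 7 assignments
value 1: 5 assignments
value 0: 5 assignments
So 2 of the 25 assignments meet the threshold.

2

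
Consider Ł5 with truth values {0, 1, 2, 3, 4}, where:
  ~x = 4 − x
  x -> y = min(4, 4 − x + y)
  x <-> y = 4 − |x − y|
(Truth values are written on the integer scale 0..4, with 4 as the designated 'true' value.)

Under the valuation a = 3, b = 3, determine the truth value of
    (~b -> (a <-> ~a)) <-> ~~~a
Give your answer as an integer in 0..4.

~b = ~3 = 1
~a = ~3 = 1
a <-> ~a = 3 <-> 1 = 2
~b -> (a <-> ~a) = 1 -> 2 = 4
~a = ~3 = 1
~~a = ~1 = 3
~~~a = ~3 = 1
(~b -> (a <-> ~a)) <-> ~~~a = 4 <-> 1 = 1

1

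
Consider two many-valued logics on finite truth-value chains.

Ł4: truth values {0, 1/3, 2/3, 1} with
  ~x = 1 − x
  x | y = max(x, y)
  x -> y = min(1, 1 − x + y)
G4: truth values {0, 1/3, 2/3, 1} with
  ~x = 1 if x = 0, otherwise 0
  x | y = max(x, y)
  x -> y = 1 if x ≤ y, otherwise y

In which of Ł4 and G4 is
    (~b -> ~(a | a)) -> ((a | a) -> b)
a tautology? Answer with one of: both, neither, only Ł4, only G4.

only Ł4

In Ł4: every assignment gives 1 — tautology.
In G4: at a = 2/3, b = 1/3 the value is 1/3 — not a tautology.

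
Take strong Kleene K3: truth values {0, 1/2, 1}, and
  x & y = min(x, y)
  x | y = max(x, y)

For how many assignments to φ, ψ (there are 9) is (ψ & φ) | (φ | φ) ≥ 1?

φ = 0, ψ = 0 ↦ 0  <
φ = 0, ψ = 1/2 ↦ 0  <
φ = 0, ψ = 1 ↦ 0  <
φ = 1/2, ψ = 0 ↦ 1/2  <
φ = 1/2, ψ = 1/2 ↦ 1/2  <
φ = 1/2, ψ = 1 ↦ 1/2  <
φ = 1, ψ = 0 ↦ 1  ≥
φ = 1, ψ = 1/2 ↦ 1  ≥
φ = 1, ψ = 1 ↦ 1  ≥
So 3 of the 9 assignments meet the threshold.

3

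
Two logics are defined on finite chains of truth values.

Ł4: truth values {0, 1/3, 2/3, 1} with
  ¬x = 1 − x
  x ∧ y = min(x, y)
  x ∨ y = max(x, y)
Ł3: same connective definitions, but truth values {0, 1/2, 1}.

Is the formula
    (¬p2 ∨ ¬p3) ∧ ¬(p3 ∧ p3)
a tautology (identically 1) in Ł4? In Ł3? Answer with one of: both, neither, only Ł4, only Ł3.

In Ł4: at p2 = 0, p3 = 1/3 the value is 2/3 — not a tautology.
In Ł3: at p2 = 0, p3 = 1/2 the value is 1/2 — not a tautology.

neither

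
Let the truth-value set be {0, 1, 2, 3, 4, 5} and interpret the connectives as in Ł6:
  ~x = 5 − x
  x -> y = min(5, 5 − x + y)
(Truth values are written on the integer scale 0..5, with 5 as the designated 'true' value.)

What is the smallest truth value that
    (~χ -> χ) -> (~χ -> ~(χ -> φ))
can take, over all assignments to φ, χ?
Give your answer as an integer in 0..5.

Take φ = 2, χ = 2:
~χ = ~2 = 3
~χ -> χ = 3 -> 2 = 4
~χ = ~2 = 3
χ -> φ = 2 -> 2 = 5
~(χ -> φ) = ~5 = 0
~χ -> ~(χ -> φ) = 3 -> 0 = 2
(~χ -> χ) -> (~χ -> ~(χ -> φ)) = 4 -> 2 = 3
No assignment yields a value below 3, so this is the minimum.

3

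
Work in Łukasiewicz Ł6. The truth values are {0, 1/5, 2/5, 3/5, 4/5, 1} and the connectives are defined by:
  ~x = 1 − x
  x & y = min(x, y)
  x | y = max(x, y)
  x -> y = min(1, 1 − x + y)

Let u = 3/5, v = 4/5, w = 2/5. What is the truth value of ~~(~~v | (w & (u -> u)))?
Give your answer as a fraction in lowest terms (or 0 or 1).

4/5

~v = ~4/5 = 1/5
~~v = ~1/5 = 4/5
u -> u = 3/5 -> 3/5 = 1
w & (u -> u) = 2/5 & 1 = 2/5
~~v | (w & (u -> u)) = 4/5 | 2/5 = 4/5
~(~~v | (w & (u -> u))) = ~4/5 = 1/5
~~(~~v | (w & (u -> u))) = ~1/5 = 4/5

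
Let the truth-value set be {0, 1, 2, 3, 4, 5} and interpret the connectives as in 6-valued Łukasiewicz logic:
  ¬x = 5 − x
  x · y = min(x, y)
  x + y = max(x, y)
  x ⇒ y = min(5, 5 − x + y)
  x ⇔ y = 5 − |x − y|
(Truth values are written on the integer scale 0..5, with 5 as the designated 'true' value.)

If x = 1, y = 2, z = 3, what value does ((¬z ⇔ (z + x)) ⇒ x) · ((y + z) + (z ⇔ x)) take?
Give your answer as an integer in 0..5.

2

¬z = ¬3 = 2
z + x = 3 + 1 = 3
¬z ⇔ (z + x) = 2 ⇔ 3 = 4
(¬z ⇔ (z + x)) ⇒ x = 4 ⇒ 1 = 2
y + z = 2 + 3 = 3
z ⇔ x = 3 ⇔ 1 = 3
(y + z) + (z ⇔ x) = 3 + 3 = 3
((¬z ⇔ (z + x)) ⇒ x) · ((y + z) + (z ⇔ x)) = 2 · 3 = 2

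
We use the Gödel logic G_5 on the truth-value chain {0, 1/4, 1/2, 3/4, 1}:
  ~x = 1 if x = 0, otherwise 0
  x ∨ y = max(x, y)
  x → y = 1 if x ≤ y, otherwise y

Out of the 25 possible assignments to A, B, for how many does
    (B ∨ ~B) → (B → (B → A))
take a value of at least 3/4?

value 1: 15 assignments (counts)
value 3/4: 1 assignment (counts)
value 1/2: 2 assignments
value 1/4: 3 assignments
value 0: 4 assignments
So 16 of the 25 assignments meet the threshold.

16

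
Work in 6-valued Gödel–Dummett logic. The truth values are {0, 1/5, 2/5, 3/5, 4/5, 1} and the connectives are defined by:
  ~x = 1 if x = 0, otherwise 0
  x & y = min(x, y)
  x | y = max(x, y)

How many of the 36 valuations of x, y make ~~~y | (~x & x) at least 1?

value 1: 6 assignments (counts)
value 0: 30 assignments
So 6 of the 36 assignments meet the threshold.

6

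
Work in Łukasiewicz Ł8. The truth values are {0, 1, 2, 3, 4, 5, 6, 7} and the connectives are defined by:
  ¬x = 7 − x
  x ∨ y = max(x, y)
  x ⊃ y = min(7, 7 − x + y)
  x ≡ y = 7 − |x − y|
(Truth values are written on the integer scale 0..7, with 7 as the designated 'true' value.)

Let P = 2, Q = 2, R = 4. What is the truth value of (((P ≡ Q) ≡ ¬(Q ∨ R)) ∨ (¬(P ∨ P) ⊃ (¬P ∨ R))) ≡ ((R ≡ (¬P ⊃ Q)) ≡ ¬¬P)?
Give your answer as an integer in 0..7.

P ≡ Q = 2 ≡ 2 = 7
Q ∨ R = 2 ∨ 4 = 4
¬(Q ∨ R) = ¬4 = 3
(P ≡ Q) ≡ ¬(Q ∨ R) = 7 ≡ 3 = 3
P ∨ P = 2 ∨ 2 = 2
¬(P ∨ P) = ¬2 = 5
¬P = ¬2 = 5
¬P ∨ R = 5 ∨ 4 = 5
¬(P ∨ P) ⊃ (¬P ∨ R) = 5 ⊃ 5 = 7
((P ≡ Q) ≡ ¬(Q ∨ R)) ∨ (¬(P ∨ P) ⊃ (¬P ∨ R)) = 3 ∨ 7 = 7
¬P = ¬2 = 5
¬P ⊃ Q = 5 ⊃ 2 = 4
R ≡ (¬P ⊃ Q) = 4 ≡ 4 = 7
¬P = ¬2 = 5
¬¬P = ¬5 = 2
(R ≡ (¬P ⊃ Q)) ≡ ¬¬P = 7 ≡ 2 = 2
(((P ≡ Q) ≡ ¬(Q ∨ R)) ∨ (¬(P ∨ P) ⊃ (¬P ∨ R))) ≡ ((R ≡ (¬P ⊃ Q)) ≡ ¬¬P) = 7 ≡ 2 = 2

2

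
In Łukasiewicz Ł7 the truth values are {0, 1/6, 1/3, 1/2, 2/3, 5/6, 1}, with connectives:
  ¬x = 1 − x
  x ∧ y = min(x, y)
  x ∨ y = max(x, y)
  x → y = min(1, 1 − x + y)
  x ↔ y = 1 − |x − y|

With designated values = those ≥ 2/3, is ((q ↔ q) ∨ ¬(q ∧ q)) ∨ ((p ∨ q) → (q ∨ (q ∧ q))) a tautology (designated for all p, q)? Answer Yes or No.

Yes

At p = 5/6, q = 0, for instance:
q ↔ q = 0 ↔ 0 = 1
q ∧ q = 0 ∧ 0 = 0
¬(q ∧ q) = ¬0 = 1
(q ↔ q) ∨ ¬(q ∧ q) = 1 ∨ 1 = 1
p ∨ q = 5/6 ∨ 0 = 5/6
q ∧ q = 0 ∧ 0 = 0
q ∨ (q ∧ q) = 0 ∨ 0 = 0
(p ∨ q) → (q ∨ (q ∧ q)) = 5/6 → 0 = 1/6
((q ↔ q) ∨ ¬(q ∧ q)) ∨ ((p ∨ q) → (q ∨ (q ∧ q))) = 1 ∨ 1/6 = 1
and checking the remaining 48 assignments likewise gives ≥ 2/3 in every case.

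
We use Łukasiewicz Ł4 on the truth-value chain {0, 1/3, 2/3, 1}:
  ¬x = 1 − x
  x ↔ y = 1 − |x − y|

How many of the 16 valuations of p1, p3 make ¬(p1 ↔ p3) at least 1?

2

p1 = 0, p3 = 0 ↦ 0  <
p1 = 0, p3 = 1/3 ↦ 1/3  <
p1 = 0, p3 = 2/3 ↦ 2/3  <
p1 = 0, p3 = 1 ↦ 1  ≥
p1 = 1/3, p3 = 0 ↦ 1/3  <
p1 = 1/3, p3 = 1/3 ↦ 0  <
p1 = 1/3, p3 = 2/3 ↦ 1/3  <
p1 = 1/3, p3 = 1 ↦ 2/3  <
p1 = 2/3, p3 = 0 ↦ 2/3  <
p1 = 2/3, p3 = 1/3 ↦ 1/3  <
p1 = 2/3, p3 = 2/3 ↦ 0  <
p1 = 2/3, p3 = 1 ↦ 1/3  <
p1 = 1, p3 = 0 ↦ 1  ≥
p1 = 1, p3 = 1/3 ↦ 2/3  <
p1 = 1, p3 = 2/3 ↦ 1/3  <
p1 = 1, p3 = 1 ↦ 0  <
So 2 of the 16 assignments meet the threshold.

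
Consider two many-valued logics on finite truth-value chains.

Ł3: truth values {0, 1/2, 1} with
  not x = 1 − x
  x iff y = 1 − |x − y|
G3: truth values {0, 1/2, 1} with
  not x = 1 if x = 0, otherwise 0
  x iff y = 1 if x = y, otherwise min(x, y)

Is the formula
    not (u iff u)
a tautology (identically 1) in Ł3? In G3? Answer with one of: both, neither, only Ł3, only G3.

In Ł3: at u = 0 the value is 0 — not a tautology.
In G3: at u = 0 the value is 0 — not a tautology.

neither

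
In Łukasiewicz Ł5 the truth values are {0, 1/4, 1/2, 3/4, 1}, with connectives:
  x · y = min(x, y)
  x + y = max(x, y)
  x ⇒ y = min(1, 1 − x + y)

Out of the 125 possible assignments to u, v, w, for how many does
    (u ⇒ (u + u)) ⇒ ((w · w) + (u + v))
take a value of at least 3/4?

98

value 1: 61 assignments (counts)
value 3/4: 37 assignments (counts)
value 1/2: 19 assignments
value 1/4: 7 assignments
value 0: 1 assignment
So 98 of the 125 assignments meet the threshold.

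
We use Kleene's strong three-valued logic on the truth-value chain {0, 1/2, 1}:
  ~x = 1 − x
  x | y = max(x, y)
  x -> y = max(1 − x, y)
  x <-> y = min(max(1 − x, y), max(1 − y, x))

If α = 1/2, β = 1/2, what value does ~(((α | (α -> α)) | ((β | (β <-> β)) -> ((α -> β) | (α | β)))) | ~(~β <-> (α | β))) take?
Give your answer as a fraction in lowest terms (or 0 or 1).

α -> α = 1/2 -> 1/2 = 1/2
α | (α -> α) = 1/2 | 1/2 = 1/2
β <-> β = 1/2 <-> 1/2 = 1/2
β | (β <-> β) = 1/2 | 1/2 = 1/2
α -> β = 1/2 -> 1/2 = 1/2
α | β = 1/2 | 1/2 = 1/2
(α -> β) | (α | β) = 1/2 | 1/2 = 1/2
(β | (β <-> β)) -> ((α -> β) | (α | β)) = 1/2 -> 1/2 = 1/2
(α | (α -> α)) | ((β | (β <-> β)) -> ((α -> β) | (α | β))) = 1/2 | 1/2 = 1/2
~β = ~1/2 = 1/2
α | β = 1/2 | 1/2 = 1/2
~β <-> (α | β) = 1/2 <-> 1/2 = 1/2
~(~β <-> (α | β)) = ~1/2 = 1/2
((α | (α -> α)) | ((β | (β <-> β)) -> ((α -> β) | (α | β)))) | ~(~β <-> (α | β)) = 1/2 | 1/2 = 1/2
~(((α | (α -> α)) | ((β | (β <-> β)) -> ((α -> β) | (α | β)))) | ~(~β <-> (α | β))) = ~1/2 = 1/2

1/2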